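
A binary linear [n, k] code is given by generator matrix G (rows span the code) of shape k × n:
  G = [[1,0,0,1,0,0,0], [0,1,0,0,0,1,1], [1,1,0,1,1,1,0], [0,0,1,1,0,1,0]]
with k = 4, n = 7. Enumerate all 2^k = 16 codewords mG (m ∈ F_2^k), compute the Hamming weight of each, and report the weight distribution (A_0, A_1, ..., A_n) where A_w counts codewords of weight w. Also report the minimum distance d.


Weight distribution: A_0 = 1, A_2 = 2, A_3 = 4, A_4 = 5, A_5 = 4. Minimum distance d = 2.

Enumerate all 2^4 = 16 messages m ∈ F_2^4.
For each, compute codeword c = mG in F_2^7, then tally its weight.
  m = 0000 → c = 0000000, weight = 0.
  m = 1000 → c = 1001000, weight = 2.
  m = 0100 → c = 0100011, weight = 3.
  m = 1100 → c = 1101011, weight = 5.
  m = 0010 → c = 1101110, weight = 5.
  m = 1010 → c = 0100110, weight = 3.
  m = 0110 → c = 1001101, weight = 4.
  m = 1110 → c = 0000101, weight = 2.
  m = 0001 → c = 0011010, weight = 3.
  m = 1001 → c = 1010010, weight = 3.
  m = 0101 → c = 0111001, weight = 4.
  m = 1101 → c = 1110001, weight = 4.
  m = 0011 → c = 1110100, weight = 4.
  m = 1011 → c = 0111100, weight = 4.
  m = 0111 → c = 1010111, weight = 5.
  m = 1111 → c = 0011111, weight = 5.
Tally weights:
  weight 0: 1 codewords.
  weight 2: 2 codewords.
  weight 3: 4 codewords.
  weight 4: 5 codewords.
  weight 5: 4 codewords.
Minimum distance d = smallest w > 0 with A_w > 0 = 2.
Sanity: Σ A_w = 16 = 2^4 = 16 ✓.


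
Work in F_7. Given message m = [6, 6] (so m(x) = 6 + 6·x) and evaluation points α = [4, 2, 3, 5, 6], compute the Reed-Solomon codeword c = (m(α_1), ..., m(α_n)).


c = [2, 4, 3, 1, 0]

Message polynomial: m(x) = 6 + 6·x (mod 7).
For each evaluation point α_i, compute m(α_i) mod 7:
  α_1 = 4: Horner steps 6 → 2, so m(4) = 2.
  α_2 = 2: Horner steps 6 → 4, so m(2) = 4.
  α_3 = 3: Horner steps 6 → 3, so m(3) = 3.
  α_4 = 5: Horner steps 6 → 1, so m(5) = 1.
  α_5 = 6: Horner steps 6 → 0, so m(6) = 0.
Codeword c = [2, 4, 3, 1, 0] ∈ F_7^5.


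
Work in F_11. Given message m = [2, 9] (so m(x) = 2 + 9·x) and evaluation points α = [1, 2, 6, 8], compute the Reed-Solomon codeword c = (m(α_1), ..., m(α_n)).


c = [0, 9, 1, 8]

Message polynomial: m(x) = 2 + 9·x (mod 11).
For each evaluation point α_i, compute m(α_i) mod 11:
  α_1 = 1: Horner steps 9 → 0, so m(1) = 0.
  α_2 = 2: Horner steps 9 → 9, so m(2) = 9.
  α_3 = 6: Horner steps 9 → 1, so m(6) = 1.
  α_4 = 8: Horner steps 9 → 8, so m(8) = 8.
Codeword c = [0, 9, 1, 8] ∈ F_11^4.


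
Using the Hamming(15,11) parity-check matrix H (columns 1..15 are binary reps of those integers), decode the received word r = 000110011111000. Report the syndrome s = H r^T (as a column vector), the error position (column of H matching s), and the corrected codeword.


s = (1, 1, 0, 1)^T, error position = 13, corrected codeword c = 000110011111100

Compute s = H r^T mod 2 one row at a time:
  s_1 = 1 + 1 + 1 + 1 + 1 + 0 + 0 + 0 = 5 ≡ 1 (mod 2).
  s_2 = 1 + 1 + 0 + 0 + 1 + 0 + 0 + 0 = 3 ≡ 1 (mod 2).
  s_3 = 0 + 0 + 0 + 0 + 1 + 1 + 0 + 0 = 2 ≡ 0 (mod 2).
  s_4 = 0 + 0 + 1 + 0 + 1 + 1 + 0 + 0 = 3 ≡ 1 (mod 2).
s = (1, 1, 0, 1)^T — this equals column 13 of H (binary 1101), so error is at position 13.
Correct: flip bit 13 of r = 000110011111000 to get c = 000110011111100.


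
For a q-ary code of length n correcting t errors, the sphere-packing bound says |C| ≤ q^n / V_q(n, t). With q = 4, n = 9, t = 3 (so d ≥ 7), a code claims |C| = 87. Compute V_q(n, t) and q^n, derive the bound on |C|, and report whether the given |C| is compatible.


V_q(n, t) = 2620, q^n = 262144, Hamming bound = 100, |C| = 87 ≤ bound (satisfied).

Step 1: Compute V_q(n, t) = Σ_{j=0}^3 C(n, j) (q−1)^j.
  j = 0: C(9,0)·(3)^0 = 1·1 = 1.
  j = 1: C(9,1)·(3)^1 = 9·3 = 27.
  j = 2: C(9,2)·(3)^2 = 36·9 = 324.
  j = 3: C(9,3)·(3)^3 = 84·27 = 2268.
  V_q(n, t) = 1 + 27 + 324 + 2268 = 2620.
Step 2: q^n = 4^9 = 262144.
Step 3: Hamming bound ⌊q^n / V_q(n,t)⌋ = ⌊262144/2620⌋ = 100.
Step 4: Compare |C| = 87 to 100: satisfied.
The claimed |C| lies below the Hamming bound.


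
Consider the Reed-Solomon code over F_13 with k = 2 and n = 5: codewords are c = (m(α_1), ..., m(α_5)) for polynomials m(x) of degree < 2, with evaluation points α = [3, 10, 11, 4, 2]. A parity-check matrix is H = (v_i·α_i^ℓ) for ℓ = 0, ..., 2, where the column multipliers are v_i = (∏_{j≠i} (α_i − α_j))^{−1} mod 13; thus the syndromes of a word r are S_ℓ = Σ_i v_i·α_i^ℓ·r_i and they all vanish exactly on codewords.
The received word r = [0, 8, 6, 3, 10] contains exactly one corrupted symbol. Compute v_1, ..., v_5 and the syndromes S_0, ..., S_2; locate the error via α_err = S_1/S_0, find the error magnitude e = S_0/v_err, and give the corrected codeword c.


S = (6, 1, 11), error at position 3, error magnitude e = 8, c = [0, 8, 11, 3, 10].

Step 1: column multipliers v_i = (∏_{j≠i}(α_i − α_j))^{−1} mod 13.
  i = 1 (α = 3): (3−10)(3−11)(3−4)(3−2) = (−7)·(−8)·(−1)·1 = −56 ≡ 9, so v_1 = 9^{−1} = 3 (mod 13).
  i = 2 (α = 10): (10−3)(10−11)(10−4)(10−2) = 7·(−1)·6·8 = −336 ≡ 2, so v_2 = 2^{−1} = 7 (mod 13).
  i = 3 (α = 11): (11−3)(11−10)(11−4)(11−2) = 8·1·7·9 = 504 ≡ 10, so v_3 = 10^{−1} = 4 (mod 13).
  i = 4 (α = 4): (4−3)(4−10)(4−11)(4−2) = 1·(−6)·(−7)·2 = 84 ≡ 6, so v_4 = 6^{−1} = 11 (mod 13).
  i = 5 (α = 2): (2−3)(2−10)(2−11)(2−4) = (−1)·(−8)·(−9)·(−2) = 144 ≡ 1, so v_5 = 1^{−1} = 1 (mod 13).
  v = [3, 7, 4, 11, 1].
Step 2: syndromes of r = [0, 8, 6, 3, 10] (all sums mod 13).
  S_0 = Σ v_i r_i = 3·0 + 7·8 + 4·6 + 11·3 + 1·10 = 123 ≡ 6.
  S_1 = Σ v_i α_i r_i = 3·3·0 + 7·10·8 + 4·11·6 + 11·4·3 + 1·2·10 = 976 ≡ 1.
  α_i^2 mod 13 = [9, 9, 4, 3, 4].
  S_2 = Σ v_i α_i^2 r_i = 3·9·0 + 7·9·8 + 4·4·6 + 11·3·3 + 1·4·10 = 739 ≡ 11.
  S = (6, 1, 11) ≠ 0, so r is not a codeword (an error is present).
Step 3: locate the error. For a single error e at position i, S_ℓ = v_i·e·α_i^ℓ, so α_err = S_1/S_0.
  S_0^{−1} = 6^{−1} = 11 (mod 13), so α_err = 1·11 = 11 ≡ 11 = α_3. Error position i = 3.
  Consistency check: S_2/S_1 = 11·1 = 11 ≡ 11 = α_err ✓ (single-error assumption holds).
Step 4: error magnitude e = S_0/v_3 = S_0·∏_{j≠3}(α_3 − α_j) = 6·10 = 60 ≡ 8 (mod 13).
Step 5: correct position 3: c_3 = r_3 − e = 6 − 8 ≡ 11 (mod 13). Hence c = [0, 8, 11, 3, 10].
  Check: interpolating c through the α_i gives m(x) = 4 + 3·x (degree < 2) with m(α_i) = c_i for every i, so c is indeed a codeword.


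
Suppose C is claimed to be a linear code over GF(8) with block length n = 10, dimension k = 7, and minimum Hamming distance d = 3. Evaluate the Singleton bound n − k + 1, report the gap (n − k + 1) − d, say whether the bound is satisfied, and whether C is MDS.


Singleton RHS = n − k + 1 = 4, slack = 1, bound satisfied, not MDS.

Singleton bound: d ≤ n − k + 1.
Here n = 10, k = 7, so n − k + 1 = 4.
Given d = 3, check d ≤ 4: YES.
Slack = (n − k + 1) − d = 1.
The code is NOT MDS (slack = 1 > 0).
Description: the claimed parameters are [10, 7, 3]_8; such a code would be non-MDS.


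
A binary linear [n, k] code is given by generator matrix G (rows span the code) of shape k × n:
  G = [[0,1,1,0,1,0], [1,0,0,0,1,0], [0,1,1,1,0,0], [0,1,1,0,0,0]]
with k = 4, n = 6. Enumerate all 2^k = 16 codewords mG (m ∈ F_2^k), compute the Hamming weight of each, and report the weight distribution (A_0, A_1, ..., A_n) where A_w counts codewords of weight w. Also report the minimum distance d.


Weight distribution: A_0 = 1, A_1 = 3, A_2 = 4, A_3 = 4, A_4 = 3, A_5 = 1. Minimum distance d = 1.

Enumerate all 2^4 = 16 messages m ∈ F_2^4.
For each, compute codeword c = mG in F_2^6, then tally its weight.
  m = 0000 → c = 000000, weight = 0.
  m = 1000 → c = 011010, weight = 3.
  m = 0100 → c = 100010, weight = 2.
  m = 1100 → c = 111000, weight = 3.
  m = 0010 → c = 011100, weight = 3.
  m = 1010 → c = 000110, weight = 2.
  m = 0110 → c = 111110, weight = 5.
  m = 1110 → c = 100100, weight = 2.
  m = 0001 → c = 011000, weight = 2.
  m = 1001 → c = 000010, weight = 1.
  m = 0101 → c = 111010, weight = 4.
  m = 1101 → c = 100000, weight = 1.
  m = 0011 → c = 000100, weight = 1.
  m = 1011 → c = 011110, weight = 4.
  m = 0111 → c = 100110, weight = 3.
  m = 1111 → c = 111100, weight = 4.
Tally weights:
  weight 0: 1 codewords.
  weight 1: 3 codewords.
  weight 2: 4 codewords.
  weight 3: 4 codewords.
  weight 4: 3 codewords.
  weight 5: 1 codewords.
Minimum distance d = smallest w > 0 with A_w > 0 = 1.
Sanity: Σ A_w = 16 = 2^4 = 16 ✓.


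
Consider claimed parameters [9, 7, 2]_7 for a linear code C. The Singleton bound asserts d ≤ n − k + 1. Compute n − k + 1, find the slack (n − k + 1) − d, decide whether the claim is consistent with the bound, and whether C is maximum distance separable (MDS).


Singleton RHS = n − k + 1 = 3, slack = 1, bound satisfied, not MDS.

Singleton bound: d ≤ n − k + 1.
Here n = 9, k = 7, so n − k + 1 = 3.
Given d = 2, check d ≤ 3: YES.
Slack = (n − k + 1) − d = 1.
The code is NOT MDS (slack = 1 > 0).
Description: the claimed parameters are [9, 7, 2]_7; such a code would be non-MDS.


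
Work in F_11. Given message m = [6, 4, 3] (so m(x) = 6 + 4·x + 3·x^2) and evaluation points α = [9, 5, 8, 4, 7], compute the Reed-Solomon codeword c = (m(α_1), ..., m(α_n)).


c = [10, 2, 10, 4, 5]

Message polynomial: m(x) = 6 + 4·x + 3·x^2 (mod 11).
For each evaluation point α_i, compute m(α_i) mod 11:
  α_1 = 9: Horner steps 3 → 9 → 10, so m(9) = 10.
  α_2 = 5: Horner steps 3 → 8 → 2, so m(5) = 2.
  α_3 = 8: Horner steps 3 → 6 → 10, so m(8) = 10.
  α_4 = 4: Horner steps 3 → 5 → 4, so m(4) = 4.
  α_5 = 7: Horner steps 3 → 3 → 5, so m(7) = 5.
Codeword c = [10, 2, 10, 4, 5] ∈ F_11^5.


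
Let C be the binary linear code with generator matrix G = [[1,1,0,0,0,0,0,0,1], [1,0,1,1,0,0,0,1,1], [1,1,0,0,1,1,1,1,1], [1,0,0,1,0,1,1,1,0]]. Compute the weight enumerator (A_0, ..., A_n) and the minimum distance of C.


Weight distribution: A_0 = 1, A_3 = 2, A_4 = 5, A_5 = 4, A_6 = 2, A_7 = 2. Minimum distance d = 3.

Enumerate all 2^4 = 16 messages m ∈ F_2^4.
For each, compute codeword c = mG in F_2^9, then tally its weight.
  m = 0000 → c = 000000000, weight = 0.
  m = 1000 → c = 110000001, weight = 3.
  m = 0100 → c = 101100011, weight = 5.
  m = 1100 → c = 011100010, weight = 4.
  m = 0010 → c = 110011111, weight = 7.
  m = 1010 → c = 000011110, weight = 4.
  m = 0110 → c = 011111100, weight = 6.
  m = 1110 → c = 101111101, weight = 7.
  m = 0001 → c = 100101110, weight = 5.
  m = 1001 → c = 010101111, weight = 6.
  m = 0101 → c = 001001101, weight = 4.
  m = 1101 → c = 111001100, weight = 5.
  m = 0011 → c = 010110001, weight = 4.
  m = 1011 → c = 100110000, weight = 3.
  m = 0111 → c = 111010010, weight = 5.
  m = 1111 → c = 001010011, weight = 4.
Tally weights:
  weight 0: 1 codewords.
  weight 3: 2 codewords.
  weight 4: 5 codewords.
  weight 5: 4 codewords.
  weight 6: 2 codewords.
  weight 7: 2 codewords.
Minimum distance d = smallest w > 0 with A_w > 0 = 3.
Sanity: Σ A_w = 16 = 2^4 = 16 ✓.


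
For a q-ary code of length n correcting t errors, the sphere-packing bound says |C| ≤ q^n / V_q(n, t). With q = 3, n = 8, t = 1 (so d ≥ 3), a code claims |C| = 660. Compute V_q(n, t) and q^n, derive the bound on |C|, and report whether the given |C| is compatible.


V_q(n, t) = 17, q^n = 6561, Hamming bound = 385, |C| = 660 > bound (violated).

Step 1: Compute V_q(n, t) = Σ_{j=0}^1 C(n, j) (q−1)^j.
  j = 0: C(8,0)·(2)^0 = 1·1 = 1.
  j = 1: C(8,1)·(2)^1 = 8·2 = 16.
  V_q(n, t) = 1 + 16 = 17.
Step 2: q^n = 3^8 = 6561.
Step 3: Hamming bound ⌊q^n / V_q(n,t)⌋ = ⌊6561/17⌋ = 385.
Step 4: Compare |C| = 660 to 385: violated.
The claimed |C| lies above the Hamming bound, so no 3-ary code of length 8 with d ≥ 3 can have 660 codewords.


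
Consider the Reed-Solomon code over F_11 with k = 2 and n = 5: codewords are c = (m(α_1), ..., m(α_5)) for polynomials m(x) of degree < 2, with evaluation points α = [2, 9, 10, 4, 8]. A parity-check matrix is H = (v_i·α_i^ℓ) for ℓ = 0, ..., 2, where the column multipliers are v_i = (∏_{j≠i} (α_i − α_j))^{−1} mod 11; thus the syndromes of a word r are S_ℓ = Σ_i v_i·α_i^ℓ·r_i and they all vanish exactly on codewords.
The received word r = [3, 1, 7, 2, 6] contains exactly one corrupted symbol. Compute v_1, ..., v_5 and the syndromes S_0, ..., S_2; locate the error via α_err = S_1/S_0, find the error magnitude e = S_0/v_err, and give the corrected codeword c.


S = (10, 7, 6), error at position 4, error magnitude e = 9, c = [3, 1, 7, 4, 6].

Step 1: column multipliers v_i = (∏_{j≠i}(α_i − α_j))^{−1} mod 11.
  i = 1 (α = 2): (2−9)(2−10)(2−4)(2−8) = (−7)·(−8)·(−2)·(−6) = 672 ≡ 1, so v_1 = 1^{−1} = 1 (mod 11).
  i = 2 (α = 9): (9−2)(9−10)(9−4)(9−8) = 7·(−1)·5·1 = −35 ≡ 9, so v_2 = 9^{−1} = 5 (mod 11).
  i = 3 (α = 10): (10−2)(10−9)(10−4)(10−8) = 8·1·6·2 = 96 ≡ 8, so v_3 = 8^{−1} = 7 (mod 11).
  i = 4 (α = 4): (4−2)(4−9)(4−10)(4−8) = 2·(−5)·(−6)·(−4) = −240 ≡ 2, so v_4 = 2^{−1} = 6 (mod 11).
  i = 5 (α = 8): (8−2)(8−9)(8−10)(8−4) = 6·(−1)·(−2)·4 = 48 ≡ 4, so v_5 = 4^{−1} = 3 (mod 11).
  v = [1, 5, 7, 6, 3].
Step 2: syndromes of r = [3, 1, 7, 2, 6] (all sums mod 11).
  S_0 = Σ v_i r_i = 1·3 + 5·1 + 7·7 + 6·2 + 3·6 = 87 ≡ 10.
  S_1 = Σ v_i α_i r_i = 1·2·3 + 5·9·1 + 7·10·7 + 6·4·2 + 3·8·6 = 733 ≡ 7.
  α_i^2 mod 11 = [4, 4, 1, 5, 9].
  S_2 = Σ v_i α_i^2 r_i = 1·4·3 + 5·4·1 + 7·1·7 + 6·5·2 + 3·9·6 = 303 ≡ 6.
  S = (10, 7, 6) ≠ 0, so r is not a codeword (an error is present).
Step 3: locate the error. For a single error e at position i, S_ℓ = v_i·e·α_i^ℓ, so α_err = S_1/S_0.
  S_0^{−1} = 10^{−1} = 10 (mod 11), so α_err = 7·10 = 70 ≡ 4 = α_4. Error position i = 4.
  Consistency check: S_2/S_1 = 6·8 = 48 ≡ 4 = α_err ✓ (single-error assumption holds).
Step 4: error magnitude e = S_0/v_4 = S_0·∏_{j≠4}(α_4 − α_j) = 10·2 = 20 ≡ 9 (mod 11).
Step 5: correct position 4: c_4 = r_4 − e = 2 − 9 ≡ 4 (mod 11). Hence c = [3, 1, 7, 4, 6].
  Check: interpolating c through the α_i gives m(x) = 2 + 6·x (degree < 2) with m(α_i) = c_i for every i, so c is indeed a codeword.


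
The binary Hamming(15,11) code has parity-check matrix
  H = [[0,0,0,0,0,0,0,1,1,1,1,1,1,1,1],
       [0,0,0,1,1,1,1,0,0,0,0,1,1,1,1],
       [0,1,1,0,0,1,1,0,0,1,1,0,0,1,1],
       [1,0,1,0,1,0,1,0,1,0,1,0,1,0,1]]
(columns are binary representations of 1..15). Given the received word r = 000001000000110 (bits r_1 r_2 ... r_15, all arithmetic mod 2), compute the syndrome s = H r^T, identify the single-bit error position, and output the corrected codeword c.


s = (0, 1, 0, 1)^T, error position = 5, corrected codeword c = 000011000000110

Compute s = H r^T mod 2 one row at a time:
  s_1 = 0 + 0 + 0 + 0 + 0 + 1 + 1 + 0 = 2 ≡ 0 (mod 2).
  s_2 = 0 + 0 + 1 + 0 + 0 + 1 + 1 + 0 = 3 ≡ 1 (mod 2).
  s_3 = 0 + 0 + 1 + 0 + 0 + 0 + 1 + 0 = 2 ≡ 0 (mod 2).
  s_4 = 0 + 0 + 0 + 0 + 0 + 0 + 1 + 0 = 1 ≡ 1 (mod 2).
s = (0, 1, 0, 1)^T — this equals column 5 of H (binary 0101), so error is at position 5.
Correct: flip bit 5 of r = 000001000000110 to get c = 000011000000110.


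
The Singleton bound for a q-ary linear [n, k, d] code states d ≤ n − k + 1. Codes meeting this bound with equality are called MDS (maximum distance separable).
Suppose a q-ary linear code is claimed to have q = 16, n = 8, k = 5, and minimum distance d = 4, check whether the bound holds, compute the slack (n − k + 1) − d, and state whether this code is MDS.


Singleton RHS = n − k + 1 = 4, slack = 0, bound satisfied, MDS.

Singleton bound: d ≤ n − k + 1.
Here n = 8, k = 5, so n − k + 1 = 4.
Given d = 4, check d ≤ 4: YES.
Slack = (n − k + 1) − d = 0.
The code is MDS (slack = 0).
Description: the claimed parameters are [8, 5, 4]_16; such a code would be MDS (meets Singleton bound).


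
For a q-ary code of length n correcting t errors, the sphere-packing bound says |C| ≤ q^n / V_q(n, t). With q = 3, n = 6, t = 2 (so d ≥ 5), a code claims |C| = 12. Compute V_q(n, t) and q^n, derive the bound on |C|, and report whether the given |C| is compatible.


V_q(n, t) = 73, q^n = 729, Hamming bound = 9, |C| = 12 > bound (violated).

Step 1: Compute V_q(n, t) = Σ_{j=0}^2 C(n, j) (q−1)^j.
  j = 0: C(6,0)·(2)^0 = 1·1 = 1.
  j = 1: C(6,1)·(2)^1 = 6·2 = 12.
  j = 2: C(6,2)·(2)^2 = 15·4 = 60.
  V_q(n, t) = 1 + 12 + 60 = 73.
Step 2: q^n = 3^6 = 729.
Step 3: Hamming bound ⌊q^n / V_q(n,t)⌋ = ⌊729/73⌋ = 9.
Step 4: Compare |C| = 12 to 9: violated.
The claimed |C| lies above the Hamming bound, so no 3-ary code of length 6 with d ≥ 5 can have 12 codewords.


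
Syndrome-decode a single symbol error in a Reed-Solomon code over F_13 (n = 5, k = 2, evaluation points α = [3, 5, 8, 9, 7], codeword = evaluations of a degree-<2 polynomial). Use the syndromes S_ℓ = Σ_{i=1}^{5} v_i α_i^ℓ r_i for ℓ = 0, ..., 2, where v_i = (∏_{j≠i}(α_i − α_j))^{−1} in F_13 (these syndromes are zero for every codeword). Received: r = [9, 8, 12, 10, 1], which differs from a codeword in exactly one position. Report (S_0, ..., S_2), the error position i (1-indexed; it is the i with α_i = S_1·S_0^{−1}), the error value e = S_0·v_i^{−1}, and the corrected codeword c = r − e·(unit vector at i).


S = (4, 7, 9), error at position 2, error magnitude e = 3, c = [9, 5, 12, 10, 1].

Step 1: column multipliers v_i = (∏_{j≠i}(α_i − α_j))^{−1} mod 13.
  i = 1 (α = 3): (3−5)(3−8)(3−9)(3−7) = (−2)·(−5)·(−6)·(−4) = 240 ≡ 6, so v_1 = 6^{−1} = 11 (mod 13).
  i = 2 (α = 5): (5−3)(5−8)(5−9)(5−7) = 2·(−3)·(−4)·(−2) = −48 ≡ 4, so v_2 = 4^{−1} = 10 (mod 13).
  i = 3 (α = 8): (8−3)(8−5)(8−9)(8−7) = 5·3·(−1)·1 = −15 ≡ 11, so v_3 = 11^{−1} = 6 (mod 13).
  i = 4 (α = 9): (9−3)(9−5)(9−8)(9−7) = 6·4·1·2 = 48 ≡ 9, so v_4 = 9^{−1} = 3 (mod 13).
  i = 5 (α = 7): (7−3)(7−5)(7−8)(7−9) = 4·2·(−1)·(−2) = 16 ≡ 3, so v_5 = 3^{−1} = 9 (mod 13).
  v = [11, 10, 6, 3, 9].
Step 2: syndromes of r = [9, 8, 12, 10, 1] (all sums mod 13).
  S_0 = Σ v_i r_i = 11·9 + 10·8 + 6·12 + 3·10 + 9·1 = 290 ≡ 4.
  S_1 = Σ v_i α_i r_i = 11·3·9 + 10·5·8 + 6·8·12 + 3·9·10 + 9·7·1 = 1606 ≡ 7.
  α_i^2 mod 13 = [9, 12, 12, 3, 10].
  S_2 = Σ v_i α_i^2 r_i = 11·9·9 + 10·12·8 + 6·12·12 + 3·3·10 + 9·10·1 = 2895 ≡ 9.
  S = (4, 7, 9) ≠ 0, so r is not a codeword (an error is present).
Step 3: locate the error. For a single error e at position i, S_ℓ = v_i·e·α_i^ℓ, so α_err = S_1/S_0.
  S_0^{−1} = 4^{−1} = 10 (mod 13), so α_err = 7·10 = 70 ≡ 5 = α_2. Error position i = 2.
  Consistency check: S_2/S_1 = 9·2 = 18 ≡ 5 = α_err ✓ (single-error assumption holds).
Step 4: error magnitude e = S_0/v_2 = S_0·∏_{j≠2}(α_2 − α_j) = 4·4 = 16 ≡ 3 (mod 13).
Step 5: correct position 2: c_2 = r_2 − e = 8 − 3 ≡ 5 (mod 13). Hence c = [9, 5, 12, 10, 1].
  Check: interpolating c through the α_i gives m(x) = 2 + 11·x (degree < 2) with m(α_i) = c_i for every i, so c is indeed a codeword.


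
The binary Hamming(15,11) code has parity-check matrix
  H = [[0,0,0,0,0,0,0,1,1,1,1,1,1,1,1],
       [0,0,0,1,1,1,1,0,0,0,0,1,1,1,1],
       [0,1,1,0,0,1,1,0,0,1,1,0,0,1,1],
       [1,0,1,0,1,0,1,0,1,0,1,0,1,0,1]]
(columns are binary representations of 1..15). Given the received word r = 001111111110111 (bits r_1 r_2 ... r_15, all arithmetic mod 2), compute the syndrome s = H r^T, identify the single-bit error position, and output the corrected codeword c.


s = (1, 1, 1, 1)^T, error position = 15, corrected codeword c = 001111111110110

Compute s = H r^T mod 2 one row at a time:
  s_1 = 1 + 1 + 1 + 1 + 0 + 1 + 1 + 1 = 7 ≡ 1 (mod 2).
  s_2 = 1 + 1 + 1 + 1 + 0 + 1 + 1 + 1 = 7 ≡ 1 (mod 2).
  s_3 = 0 + 1 + 1 + 1 + 1 + 1 + 1 + 1 = 7 ≡ 1 (mod 2).
  s_4 = 0 + 1 + 1 + 1 + 1 + 1 + 1 + 1 = 7 ≡ 1 (mod 2).
s = (1, 1, 1, 1)^T — this equals column 15 of H (binary 1111), so error is at position 15.
Correct: flip bit 15 of r = 001111111110111 to get c = 001111111110110.


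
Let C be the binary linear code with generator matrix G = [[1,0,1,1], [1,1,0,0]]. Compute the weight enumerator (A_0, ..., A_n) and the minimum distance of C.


Weight distribution: A_0 = 1, A_2 = 1, A_3 = 2. Minimum distance d = 2.

Enumerate all 2^2 = 4 messages m ∈ F_2^2.
For each, compute codeword c = mG in F_2^4, then tally its weight.
  m = 00 → c = 0000, weight = 0.
  m = 10 → c = 1011, weight = 3.
  m = 01 → c = 1100, weight = 2.
  m = 11 → c = 0111, weight = 3.
Tally weights:
  weight 0: 1 codewords.
  weight 2: 1 codewords.
  weight 3: 2 codewords.
Minimum distance d = smallest w > 0 with A_w > 0 = 2.
Sanity: Σ A_w = 4 = 2^2 = 4 ✓.


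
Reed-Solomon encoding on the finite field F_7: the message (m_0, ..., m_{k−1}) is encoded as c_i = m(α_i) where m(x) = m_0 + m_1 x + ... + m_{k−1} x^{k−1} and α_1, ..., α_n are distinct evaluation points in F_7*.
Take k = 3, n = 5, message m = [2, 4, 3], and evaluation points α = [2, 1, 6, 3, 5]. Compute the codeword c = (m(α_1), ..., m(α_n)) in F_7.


c = [1, 2, 1, 6, 6]

Message polynomial: m(x) = 2 + 4·x + 3·x^2 (mod 7).
For each evaluation point α_i, compute m(α_i) mod 7:
  α_1 = 2: Horner steps 3 → 3 → 1, so m(2) = 1.
  α_2 = 1: Horner steps 3 → 0 → 2, so m(1) = 2.
  α_3 = 6: Horner steps 3 → 1 → 1, so m(6) = 1.
  α_4 = 3: Horner steps 3 → 6 → 6, so m(3) = 6.
  α_5 = 5: Horner steps 3 → 5 → 6, so m(5) = 6.
Codeword c = [1, 2, 1, 6, 6] ∈ F_7^5.


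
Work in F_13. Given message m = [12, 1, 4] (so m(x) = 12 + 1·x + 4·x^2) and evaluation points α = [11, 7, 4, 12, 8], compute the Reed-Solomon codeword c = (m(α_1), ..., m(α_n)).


c = [0, 7, 2, 2, 3]

Message polynomial: m(x) = 12 + 1·x + 4·x^2 (mod 13).
For each evaluation point α_i, compute m(α_i) mod 13:
  α_1 = 11: Horner steps 4 → 6 → 0, so m(11) = 0.
  α_2 = 7: Horner steps 4 → 3 → 7, so m(7) = 7.
  α_3 = 4: Horner steps 4 → 4 → 2, so m(4) = 2.
  α_4 = 12: Horner steps 4 → 10 → 2, so m(12) = 2.
  α_5 = 8: Horner steps 4 → 7 → 3, so m(8) = 3.
Codeword c = [0, 7, 2, 2, 3] ∈ F_13^5.


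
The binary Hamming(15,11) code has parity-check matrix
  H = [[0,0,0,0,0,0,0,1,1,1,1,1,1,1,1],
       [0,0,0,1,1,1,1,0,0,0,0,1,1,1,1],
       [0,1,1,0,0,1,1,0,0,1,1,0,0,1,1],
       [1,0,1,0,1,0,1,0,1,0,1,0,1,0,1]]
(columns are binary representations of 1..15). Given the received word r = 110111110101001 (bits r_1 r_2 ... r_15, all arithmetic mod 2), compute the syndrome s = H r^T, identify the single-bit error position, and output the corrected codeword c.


s = (0, 0, 1, 0)^T, error position = 2, corrected codeword c = 100111110101001

Compute s = H r^T mod 2 one row at a time:
  s_1 = 1 + 0 + 1 + 0 + 1 + 0 + 0 + 1 = 4 ≡ 0 (mod 2).
  s_2 = 1 + 1 + 1 + 1 + 1 + 0 + 0 + 1 = 6 ≡ 0 (mod 2).
  s_3 = 1 + 0 + 1 + 1 + 1 + 0 + 0 + 1 = 5 ≡ 1 (mod 2).
  s_4 = 1 + 0 + 1 + 1 + 0 + 0 + 0 + 1 = 4 ≡ 0 (mod 2).
s = (0, 0, 1, 0)^T — this equals column 2 of H (binary 0010), so error is at position 2.
Correct: flip bit 2 of r = 110111110101001 to get c = 100111110101001.


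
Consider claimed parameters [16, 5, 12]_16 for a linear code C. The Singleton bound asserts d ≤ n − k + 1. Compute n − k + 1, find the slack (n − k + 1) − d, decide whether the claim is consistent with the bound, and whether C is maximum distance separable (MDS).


Singleton RHS = n − k + 1 = 12, slack = 0, bound satisfied, MDS.

Singleton bound: d ≤ n − k + 1.
Here n = 16, k = 5, so n − k + 1 = 12.
Given d = 12, check d ≤ 12: YES.
Slack = (n − k + 1) − d = 0.
The code is MDS (slack = 0).
Description: the claimed parameters are [16, 5, 12]_16; such a code would be MDS (meets Singleton bound).


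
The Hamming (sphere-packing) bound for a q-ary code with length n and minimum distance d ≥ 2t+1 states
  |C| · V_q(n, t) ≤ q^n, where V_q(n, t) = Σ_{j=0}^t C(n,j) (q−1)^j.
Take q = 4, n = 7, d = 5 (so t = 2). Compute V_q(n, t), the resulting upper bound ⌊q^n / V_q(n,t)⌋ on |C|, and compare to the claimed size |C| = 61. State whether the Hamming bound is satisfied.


V_q(n, t) = 211, q^n = 16384, Hamming bound = 77, |C| = 61 ≤ bound (satisfied).

Step 1: Compute V_q(n, t) = Σ_{j=0}^2 C(n, j) (q−1)^j.
  j = 0: C(7,0)·(3)^0 = 1·1 = 1.
  j = 1: C(7,1)·(3)^1 = 7·3 = 21.
  j = 2: C(7,2)·(3)^2 = 21·9 = 189.
  V_q(n, t) = 1 + 21 + 189 = 211.
Step 2: q^n = 4^7 = 16384.
Step 3: Hamming bound ⌊q^n / V_q(n,t)⌋ = ⌊16384/211⌋ = 77.
Step 4: Compare |C| = 61 to 77: satisfied.
The claimed |C| lies below the Hamming bound.


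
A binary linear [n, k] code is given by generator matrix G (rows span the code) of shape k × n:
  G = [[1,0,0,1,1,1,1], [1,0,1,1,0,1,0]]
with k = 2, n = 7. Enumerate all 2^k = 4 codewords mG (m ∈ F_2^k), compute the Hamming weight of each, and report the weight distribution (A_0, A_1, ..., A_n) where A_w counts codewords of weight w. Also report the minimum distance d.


Weight distribution: A_0 = 1, A_3 = 1, A_4 = 1, A_5 = 1. Minimum distance d = 3.

Enumerate all 2^2 = 4 messages m ∈ F_2^2.
For each, compute codeword c = mG in F_2^7, then tally its weight.
  m = 00 → c = 0000000, weight = 0.
  m = 10 → c = 1001111, weight = 5.
  m = 01 → c = 1011010, weight = 4.
  m = 11 → c = 0010101, weight = 3.
Tally weights:
  weight 0: 1 codewords.
  weight 3: 1 codewords.
  weight 4: 1 codewords.
  weight 5: 1 codewords.
Minimum distance d = smallest w > 0 with A_w > 0 = 3.
Sanity: Σ A_w = 4 = 2^2 = 4 ✓.


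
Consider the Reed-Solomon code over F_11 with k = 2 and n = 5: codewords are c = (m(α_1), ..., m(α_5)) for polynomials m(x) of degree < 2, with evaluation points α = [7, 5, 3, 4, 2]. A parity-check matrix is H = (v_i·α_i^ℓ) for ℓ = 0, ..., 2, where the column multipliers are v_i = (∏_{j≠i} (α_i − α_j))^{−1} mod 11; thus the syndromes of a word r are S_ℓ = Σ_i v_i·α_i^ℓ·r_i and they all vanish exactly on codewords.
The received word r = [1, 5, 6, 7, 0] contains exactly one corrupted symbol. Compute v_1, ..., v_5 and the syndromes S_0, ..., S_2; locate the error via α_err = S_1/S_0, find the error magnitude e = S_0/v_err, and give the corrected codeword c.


S = (10, 8, 2), error at position 3, error magnitude e = 8, c = [1, 5, 9, 7, 0].

Step 1: column multipliers v_i = (∏_{j≠i}(α_i − α_j))^{−1} mod 11.
  i = 1 (α = 7): (7−5)(7−3)(7−4)(7−2) = 2·4·3·5 = 120 ≡ 10, so v_1 = 10^{−1} = 10 (mod 11).
  i = 2 (α = 5): (5−7)(5−3)(5−4)(5−2) = (−2)·2·1·3 = −12 ≡ 10, so v_2 = 10^{−1} = 10 (mod 11).
  i = 3 (α = 3): (3−7)(3−5)(3−4)(3−2) = (−4)·(−2)·(−1)·1 = −8 ≡ 3, so v_3 = 3^{−1} = 4 (mod 11).
  i = 4 (α = 4): (4−7)(4−5)(4−3)(4−2) = (−3)·(−1)·1·2 = 6 ≡ 6, so v_4 = 6^{−1} = 2 (mod 11).
  i = 5 (α = 2): (2−7)(2−5)(2−3)(2−4) = (−5)·(−3)·(−1)·(−2) = 30 ≡ 8, so v_5 = 8^{−1} = 7 (mod 11).
  v = [10, 10, 4, 2, 7].
Step 2: syndromes of r = [1, 5, 6, 7, 0] (all sums mod 11).
  S_0 = Σ v_i r_i = 10·1 + 10·5 + 4·6 + 2·7 + 7·0 = 98 ≡ 10.
  S_1 = Σ v_i α_i r_i = 10·7·1 + 10·5·5 + 4·3·6 + 2·4·7 + 7·2·0 = 448 ≡ 8.
  α_i^2 mod 11 = [5, 3, 9, 5, 4].
  S_2 = Σ v_i α_i^2 r_i = 10·5·1 + 10·3·5 + 4·9·6 + 2·5·7 + 7·4·0 = 486 ≡ 2.
  S = (10, 8, 2) ≠ 0, so r is not a codeword (an error is present).
Step 3: locate the error. For a single error e at position i, S_ℓ = v_i·e·α_i^ℓ, so α_err = S_1/S_0.
  S_0^{−1} = 10^{−1} = 10 (mod 11), so α_err = 8·10 = 80 ≡ 3 = α_3. Error position i = 3.
  Consistency check: S_2/S_1 = 2·7 = 14 ≡ 3 = α_err ✓ (single-error assumption holds).
Step 4: error magnitude e = S_0/v_3 = S_0·∏_{j≠3}(α_3 − α_j) = 10·3 = 30 ≡ 8 (mod 11).
Step 5: correct position 3: c_3 = r_3 − e = 6 − 8 ≡ 9 (mod 11). Hence c = [1, 5, 9, 7, 0].
  Check: interpolating c through the α_i gives m(x) = 4 + 9·x (degree < 2) with m(α_i) = c_i for every i, so c is indeed a codeword.


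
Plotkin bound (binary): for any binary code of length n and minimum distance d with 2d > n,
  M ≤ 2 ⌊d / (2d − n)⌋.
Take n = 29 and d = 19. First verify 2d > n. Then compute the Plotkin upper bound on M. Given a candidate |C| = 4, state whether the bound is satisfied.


Plotkin bound M ≤ 4; given |C| = 4 ≤ bound (satisfied).

Check applicability: 2d = 38, n = 29.
2d − n = 9 > 0, so Plotkin applies.
Compute d/(2d−n) = 19/9 ≈ 2.1111.
⌊d/(2d−n)⌋ = 2.
Plotkin bound: M ≤ 2·2 = 4.
Given |C| = 4, check: satisfied.
This |C| is at the Plotkin bound.


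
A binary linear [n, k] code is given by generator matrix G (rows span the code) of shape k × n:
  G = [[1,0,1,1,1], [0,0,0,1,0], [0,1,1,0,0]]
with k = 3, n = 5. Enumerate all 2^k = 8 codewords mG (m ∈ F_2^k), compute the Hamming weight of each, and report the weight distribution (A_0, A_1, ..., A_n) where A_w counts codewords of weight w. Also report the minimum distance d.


Weight distribution: A_0 = 1, A_1 = 1, A_2 = 1, A_3 = 3, A_4 = 2. Minimum distance d = 1.

Enumerate all 2^3 = 8 messages m ∈ F_2^3.
For each, compute codeword c = mG in F_2^5, then tally its weight.
  m = 000 → c = 00000, weight = 0.
  m = 100 → c = 10111, weight = 4.
  m = 010 → c = 00010, weight = 1.
  m = 110 → c = 10101, weight = 3.
  m = 001 → c = 01100, weight = 2.
  m = 101 → c = 11011, weight = 4.
  m = 011 → c = 01110, weight = 3.
  m = 111 → c = 11001, weight = 3.
Tally weights:
  weight 0: 1 codewords.
  weight 1: 1 codewords.
  weight 2: 1 codewords.
  weight 3: 3 codewords.
  weight 4: 2 codewords.
Minimum distance d = smallest w > 0 with A_w > 0 = 1.
Sanity: Σ A_w = 8 = 2^3 = 8 ✓.


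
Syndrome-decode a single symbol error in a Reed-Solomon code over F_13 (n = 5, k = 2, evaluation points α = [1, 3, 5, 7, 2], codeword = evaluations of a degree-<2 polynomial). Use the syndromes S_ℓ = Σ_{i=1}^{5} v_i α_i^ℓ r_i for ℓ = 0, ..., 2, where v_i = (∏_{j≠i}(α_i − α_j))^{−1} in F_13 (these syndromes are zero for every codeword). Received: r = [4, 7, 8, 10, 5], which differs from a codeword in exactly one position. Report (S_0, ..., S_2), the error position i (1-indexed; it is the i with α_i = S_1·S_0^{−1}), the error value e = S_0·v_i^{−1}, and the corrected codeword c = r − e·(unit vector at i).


S = (9, 1, 3), error at position 2, error magnitude e = 1, c = [4, 6, 8, 10, 5].

Step 1: column multipliers v_i = (∏_{j≠i}(α_i − α_j))^{−1} mod 13.
  i = 1 (α = 1): (1−3)(1−5)(1−7)(1−2) = (−2)·(−4)·(−6)·(−1) = 48 ≡ 9, so v_1 = 9^{−1} = 3 (mod 13).
  i = 2 (α = 3): (3−1)(3−5)(3−7)(3−2) = 2·(−2)·(−4)·1 = 16 ≡ 3, so v_2 = 3^{−1} = 9 (mod 13).
  i = 3 (α = 5): (5−1)(5−3)(5−7)(5−2) = 4·2·(−2)·3 = −48 ≡ 4, so v_3 = 4^{−1} = 10 (mod 13).
  i = 4 (α = 7): (7−1)(7−3)(7−5)(7−2) = 6·4·2·5 = 240 ≡ 6, so v_4 = 6^{−1} = 11 (mod 13).
  i = 5 (α = 2): (2−1)(2−3)(2−5)(2−7) = 1·(−1)·(−3)·(−5) = −15 ≡ 11, so v_5 = 11^{−1} = 6 (mod 13).
  v = [3, 9, 10, 11, 6].
Step 2: syndromes of r = [4, 7, 8, 10, 5] (all sums mod 13).
  S_0 = Σ v_i r_i = 3·4 + 9·7 + 10·8 + 11·10 + 6·5 = 295 ≡ 9.
  S_1 = Σ v_i α_i r_i = 3·1·4 + 9·3·7 + 10·5·8 + 11·7·10 + 6·2·5 = 1431 ≡ 1.
  α_i^2 mod 13 = [1, 9, 12, 10, 4].
  S_2 = Σ v_i α_i^2 r_i = 3·1·4 + 9·9·7 + 10·12·8 + 11·10·10 + 6·4·5 = 2759 ≡ 3.
  S = (9, 1, 3) ≠ 0, so r is not a codeword (an error is present).
Step 3: locate the error. For a single error e at position i, S_ℓ = v_i·e·α_i^ℓ, so α_err = S_1/S_0.
  S_0^{−1} = 9^{−1} = 3 (mod 13), so α_err = 1·3 = 3 ≡ 3 = α_2. Error position i = 2.
  Consistency check: S_2/S_1 = 3·1 = 3 ≡ 3 = α_err ✓ (single-error assumption holds).
Step 4: error magnitude e = S_0/v_2 = S_0·∏_{j≠2}(α_2 − α_j) = 9·3 = 27 ≡ 1 (mod 13).
Step 5: correct position 2: c_2 = r_2 − e = 7 − 1 ≡ 6 (mod 13). Hence c = [4, 6, 8, 10, 5].
  Check: interpolating c through the α_i gives m(x) = 3 + 1·x (degree < 2) with m(α_i) = c_i for every i, so c is indeed a codeword.


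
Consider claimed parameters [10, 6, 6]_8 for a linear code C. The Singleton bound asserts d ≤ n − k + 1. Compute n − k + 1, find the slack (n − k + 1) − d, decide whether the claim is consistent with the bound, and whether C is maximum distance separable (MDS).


Singleton RHS = n − k + 1 = 5, slack = -1, bound violated (no such code; not MDS).

Singleton bound: d ≤ n − k + 1.
Here n = 10, k = 6, so n − k + 1 = 5.
Given d = 6, check d ≤ 5: NO.
Slack = (n − k + 1) − d = -1.
The slack is negative: d = 6 exceeds n − k + 1 = 5 by 1, so the Singleton bound is violated and no linear [10, 6, 6]_8 code can exist. In particular it is not MDS (MDS requires d = n − k + 1 exactly).
Description: the claimed parameters are [10, 6, 6]_8; such a code would be impossible (violates the Singleton bound).


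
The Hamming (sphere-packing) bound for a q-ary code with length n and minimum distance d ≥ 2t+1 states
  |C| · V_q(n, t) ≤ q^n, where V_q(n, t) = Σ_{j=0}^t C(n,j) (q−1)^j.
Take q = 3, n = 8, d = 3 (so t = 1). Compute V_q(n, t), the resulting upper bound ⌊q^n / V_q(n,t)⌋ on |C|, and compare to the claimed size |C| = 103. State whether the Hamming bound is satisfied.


V_q(n, t) = 17, q^n = 6561, Hamming bound = 385, |C| = 103 ≤ bound (satisfied).

Step 1: Compute V_q(n, t) = Σ_{j=0}^1 C(n, j) (q−1)^j.
  j = 0: C(8,0)·(2)^0 = 1·1 = 1.
  j = 1: C(8,1)·(2)^1 = 8·2 = 16.
  V_q(n, t) = 1 + 16 = 17.
Step 2: q^n = 3^8 = 6561.
Step 3: Hamming bound ⌊q^n / V_q(n,t)⌋ = ⌊6561/17⌋ = 385.
Step 4: Compare |C| = 103 to 385: satisfied.
The claimed |C| lies below the Hamming bound.


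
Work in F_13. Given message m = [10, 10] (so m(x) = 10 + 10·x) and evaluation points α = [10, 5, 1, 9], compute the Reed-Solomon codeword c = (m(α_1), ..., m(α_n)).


c = [6, 8, 7, 9]

Message polynomial: m(x) = 10 + 10·x (mod 13).
For each evaluation point α_i, compute m(α_i) mod 13:
  α_1 = 10: Horner steps 10 → 6, so m(10) = 6.
  α_2 = 5: Horner steps 10 → 8, so m(5) = 8.
  α_3 = 1: Horner steps 10 → 7, so m(1) = 7.
  α_4 = 9: Horner steps 10 → 9, so m(9) = 9.
Codeword c = [6, 8, 7, 9] ∈ F_13^4.


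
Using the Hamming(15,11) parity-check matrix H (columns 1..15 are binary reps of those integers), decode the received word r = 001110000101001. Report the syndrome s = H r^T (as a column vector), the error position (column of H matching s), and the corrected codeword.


s = (1, 0, 1, 1)^T, error position = 11, corrected codeword c = 001110000111001

Compute s = H r^T mod 2 one row at a time:
  s_1 = 0 + 0 + 1 + 0 + 1 + 0 + 0 + 1 = 3 ≡ 1 (mod 2).
  s_2 = 1 + 1 + 0 + 0 + 1 + 0 + 0 + 1 = 4 ≡ 0 (mod 2).
  s_3 = 0 + 1 + 0 + 0 + 1 + 0 + 0 + 1 = 3 ≡ 1 (mod 2).
  s_4 = 0 + 1 + 1 + 0 + 0 + 0 + 0 + 1 = 3 ≡ 1 (mod 2).
s = (1, 0, 1, 1)^T — this equals column 11 of H (binary 1011), so error is at position 11.
Correct: flip bit 11 of r = 001110000101001 to get c = 001110000111001.


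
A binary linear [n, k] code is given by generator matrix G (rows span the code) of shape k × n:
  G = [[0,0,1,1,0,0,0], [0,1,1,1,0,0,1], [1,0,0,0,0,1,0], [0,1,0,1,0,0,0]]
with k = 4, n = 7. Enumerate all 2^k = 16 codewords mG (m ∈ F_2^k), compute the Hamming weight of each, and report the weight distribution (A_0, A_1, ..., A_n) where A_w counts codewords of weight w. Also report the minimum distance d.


Weight distribution: A_0 = 1, A_2 = 7, A_4 = 7, A_6 = 1. Minimum distance d = 2.

Enumerate all 2^4 = 16 messages m ∈ F_2^4.
For each, compute codeword c = mG in F_2^7, then tally its weight.
  m = 0000 → c = 0000000, weight = 0.
  m = 1000 → c = 0011000, weight = 2.
  m = 0100 → c = 0111001, weight = 4.
  m = 1100 → c = 0100001, weight = 2.
  m = 0010 → c = 1000010, weight = 2.
  m = 1010 → c = 1011010, weight = 4.
  m = 0110 → c = 1111011, weight = 6.
  m = 1110 → c = 1100011, weight = 4.
  m = 0001 → c = 0101000, weight = 2.
  m = 1001 → c = 0110000, weight = 2.
  m = 0101 → c = 0010001, weight = 2.
  m = 1101 → c = 0001001, weight = 2.
  m = 0011 → c = 1101010, weight = 4.
  m = 1011 → c = 1110010, weight = 4.
  m = 0111 → c = 1010011, weight = 4.
  m = 1111 → c = 1001011, weight = 4.
Tally weights:
  weight 0: 1 codewords.
  weight 2: 7 codewords.
  weight 4: 7 codewords.
  weight 6: 1 codewords.
Minimum distance d = smallest w > 0 with A_w > 0 = 2.
Sanity: Σ A_w = 16 = 2^4 = 16 ✓.


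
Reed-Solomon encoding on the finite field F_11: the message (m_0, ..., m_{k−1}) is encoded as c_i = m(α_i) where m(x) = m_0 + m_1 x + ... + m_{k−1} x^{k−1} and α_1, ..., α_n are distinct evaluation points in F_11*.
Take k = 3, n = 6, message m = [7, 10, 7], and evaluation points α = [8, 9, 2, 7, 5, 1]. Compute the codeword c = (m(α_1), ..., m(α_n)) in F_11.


c = [7, 4, 0, 2, 1, 2]

Message polynomial: m(x) = 7 + 10·x + 7·x^2 (mod 11).
For each evaluation point α_i, compute m(α_i) mod 11:
  α_1 = 8: Horner steps 7 → 0 → 7, so m(8) = 7.
  α_2 = 9: Horner steps 7 → 7 → 4, so m(9) = 4.
  α_3 = 2: Horner steps 7 → 2 → 0, so m(2) = 0.
  α_4 = 7: Horner steps 7 → 4 → 2, so m(7) = 2.
  α_5 = 5: Horner steps 7 → 1 → 1, so m(5) = 1.
  α_6 = 1: Horner steps 7 → 6 → 2, so m(1) = 2.
Codeword c = [7, 4, 0, 2, 1, 2] ∈ F_11^6.


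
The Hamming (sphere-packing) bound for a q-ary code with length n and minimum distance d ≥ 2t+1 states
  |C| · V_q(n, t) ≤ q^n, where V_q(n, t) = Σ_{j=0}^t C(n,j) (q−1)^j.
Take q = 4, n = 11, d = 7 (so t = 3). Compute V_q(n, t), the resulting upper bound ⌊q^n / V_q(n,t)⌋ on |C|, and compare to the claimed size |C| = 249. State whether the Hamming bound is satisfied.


V_q(n, t) = 4984, q^n = 4194304, Hamming bound = 841, |C| = 249 ≤ bound (satisfied).

Step 1: Compute V_q(n, t) = Σ_{j=0}^3 C(n, j) (q−1)^j.
  j = 0: C(11,0)·(3)^0 = 1·1 = 1.
  j = 1: C(11,1)·(3)^1 = 11·3 = 33.
  j = 2: C(11,2)·(3)^2 = 55·9 = 495.
  j = 3: C(11,3)·(3)^3 = 165·27 = 4455.
  V_q(n, t) = 1 + 33 + 495 + 4455 = 4984.
Step 2: q^n = 4^11 = 4194304.
Step 3: Hamming bound ⌊q^n / V_q(n,t)⌋ = ⌊4194304/4984⌋ = 841.
Step 4: Compare |C| = 249 to 841: satisfied.
The claimed |C| lies below the Hamming bound.


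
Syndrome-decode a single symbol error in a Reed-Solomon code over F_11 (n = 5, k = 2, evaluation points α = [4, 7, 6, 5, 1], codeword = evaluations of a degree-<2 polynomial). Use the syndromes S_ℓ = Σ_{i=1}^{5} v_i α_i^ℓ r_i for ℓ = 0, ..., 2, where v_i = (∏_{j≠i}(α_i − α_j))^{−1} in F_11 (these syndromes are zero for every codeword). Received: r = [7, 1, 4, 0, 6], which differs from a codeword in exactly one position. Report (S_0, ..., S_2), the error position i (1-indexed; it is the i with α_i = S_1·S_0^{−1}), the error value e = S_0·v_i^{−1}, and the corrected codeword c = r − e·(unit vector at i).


S = (5, 2, 3), error at position 2, error magnitude e = 4, c = [7, 8, 4, 0, 6].

Step 1: column multipliers v_i = (∏_{j≠i}(α_i − α_j))^{−1} mod 11.
  i = 1 (α = 4): (4−7)(4−6)(4−5)(4−1) = (−3)·(−2)·(−1)·3 = −18 ≡ 4, so v_1 = 4^{−1} = 3 (mod 11).
  i = 2 (α = 7): (7−4)(7−6)(7−5)(7−1) = 3·1·2·6 = 36 ≡ 3, so v_2 = 3^{−1} = 4 (mod 11).
  i = 3 (α = 6): (6−4)(6−7)(6−5)(6−1) = 2·(−1)·1·5 = −10 ≡ 1, so v_3 = 1^{−1} = 1 (mod 11).
  i = 4 (α = 5): (5−4)(5−7)(5−6)(5−1) = 1·(−2)·(−1)·4 = 8 ≡ 8, so v_4 = 8^{−1} = 7 (mod 11).
  i = 5 (α = 1): (1−4)(1−7)(1−6)(1−5) = (−3)·(−6)·(−5)·(−4) = 360 ≡ 8, so v_5 = 8^{−1} = 7 (mod 11).
  v = [3, 4, 1, 7, 7].
Step 2: syndromes of r = [7, 1, 4, 0, 6] (all sums mod 11).
  S_0 = Σ v_i r_i = 3·7 + 4·1 + 1·4 + 7·0 + 7·6 = 71 ≡ 5.
  S_1 = Σ v_i α_i r_i = 3·4·7 + 4·7·1 + 1·6·4 + 7·5·0 + 7·1·6 = 178 ≡ 2.
  α_i^2 mod 11 = [5, 5, 3, 3, 1].
  S_2 = Σ v_i α_i^2 r_i = 3·5·7 + 4·5·1 + 1·3·4 + 7·3·0 + 7·1·6 = 179 ≡ 3.
  S = (5, 2, 3) ≠ 0, so r is not a codeword (an error is present).
Step 3: locate the error. For a single error e at position i, S_ℓ = v_i·e·α_i^ℓ, so α_err = S_1/S_0.
  S_0^{−1} = 5^{−1} = 9 (mod 11), so α_err = 2·9 = 18 ≡ 7 = α_2. Error position i = 2.
  Consistency check: S_2/S_1 = 3·6 = 18 ≡ 7 = α_err ✓ (single-error assumption holds).
Step 4: error magnitude e = S_0/v_2 = S_0·∏_{j≠2}(α_2 − α_j) = 5·3 = 15 ≡ 4 (mod 11).
Step 5: correct position 2: c_2 = r_2 − e = 1 − 4 ≡ 8 (mod 11). Hence c = [7, 8, 4, 0, 6].
  Check: interpolating c through the α_i gives m(x) = 2 + 4·x (degree < 2) with m(α_i) = c_i for every i, so c is indeed a codeword.
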